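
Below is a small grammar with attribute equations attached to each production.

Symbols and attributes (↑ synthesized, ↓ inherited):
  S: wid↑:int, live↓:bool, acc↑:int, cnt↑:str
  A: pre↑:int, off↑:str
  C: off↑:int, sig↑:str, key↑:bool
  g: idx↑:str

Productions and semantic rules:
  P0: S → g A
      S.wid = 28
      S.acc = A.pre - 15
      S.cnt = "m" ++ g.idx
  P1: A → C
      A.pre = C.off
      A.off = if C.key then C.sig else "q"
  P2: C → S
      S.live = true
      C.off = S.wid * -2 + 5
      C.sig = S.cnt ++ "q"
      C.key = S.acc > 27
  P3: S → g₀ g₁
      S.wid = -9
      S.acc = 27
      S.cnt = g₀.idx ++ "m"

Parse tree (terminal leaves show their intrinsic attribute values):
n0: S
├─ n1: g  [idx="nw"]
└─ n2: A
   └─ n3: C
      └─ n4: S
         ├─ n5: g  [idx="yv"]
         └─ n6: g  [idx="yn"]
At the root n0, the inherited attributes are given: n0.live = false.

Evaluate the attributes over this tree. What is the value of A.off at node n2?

1. n0.live = false  [given at root]
2. n1.idx = "nw"  [terminal]
3. n4.live = true  [true]
4. n5.idx = "yv"  [terminal]
5. n6.idx = "yn"  [terminal]
6. n4.wid = -9  [-9]
7. n4.acc = 27  [27]
8. n4.cnt = "yvm"  [g₀.idx ++ "m"]
9. n3.off = 23  [S.wid * -2 + 5]
10. n3.sig = "yvmq"  [S.cnt ++ "q"]
11. n3.key = false  [S.acc > 27]
12. n2.pre = 23  [C.off]
13. n2.off = "q"  [if C.key then C.sig else "q"]
14. n0.wid = 28  [28]
15. n0.acc = 8  [A.pre - 15]
16. n0.cnt = "mnw"  ["m" ++ g.idx]

"q"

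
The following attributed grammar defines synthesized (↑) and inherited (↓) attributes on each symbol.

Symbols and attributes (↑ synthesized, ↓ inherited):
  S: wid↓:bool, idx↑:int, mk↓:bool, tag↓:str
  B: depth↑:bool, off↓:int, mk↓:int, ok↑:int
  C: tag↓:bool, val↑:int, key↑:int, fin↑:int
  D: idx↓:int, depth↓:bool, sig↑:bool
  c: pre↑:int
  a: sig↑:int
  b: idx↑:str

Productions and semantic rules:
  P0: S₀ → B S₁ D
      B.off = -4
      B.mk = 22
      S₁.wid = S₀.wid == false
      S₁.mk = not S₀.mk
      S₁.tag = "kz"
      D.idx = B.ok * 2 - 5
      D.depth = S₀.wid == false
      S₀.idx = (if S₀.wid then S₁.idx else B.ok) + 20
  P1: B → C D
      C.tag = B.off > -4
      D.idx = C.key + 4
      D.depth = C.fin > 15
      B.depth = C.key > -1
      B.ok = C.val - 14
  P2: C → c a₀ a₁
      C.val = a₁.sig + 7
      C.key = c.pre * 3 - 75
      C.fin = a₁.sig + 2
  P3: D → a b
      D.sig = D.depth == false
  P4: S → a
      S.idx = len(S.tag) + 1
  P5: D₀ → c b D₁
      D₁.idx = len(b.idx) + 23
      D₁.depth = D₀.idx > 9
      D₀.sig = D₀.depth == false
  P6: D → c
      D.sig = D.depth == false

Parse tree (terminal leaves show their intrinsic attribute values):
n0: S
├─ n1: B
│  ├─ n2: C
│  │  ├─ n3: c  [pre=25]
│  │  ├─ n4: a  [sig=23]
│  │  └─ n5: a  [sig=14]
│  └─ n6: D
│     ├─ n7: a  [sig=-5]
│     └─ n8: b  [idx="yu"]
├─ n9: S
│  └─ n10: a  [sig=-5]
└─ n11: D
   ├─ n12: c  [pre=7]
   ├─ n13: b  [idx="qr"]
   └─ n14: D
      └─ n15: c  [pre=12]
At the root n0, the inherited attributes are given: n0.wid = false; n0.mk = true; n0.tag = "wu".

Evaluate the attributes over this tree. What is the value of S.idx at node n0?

1. n0.wid = false  [given at root]
2. n0.mk = true  [given at root]
3. n0.tag = "wu"  [given at root]
4. n1.off = -4  [-4]
5. n1.mk = 22  [22]
6. n2.tag = false  [B.off > -4]
7. n3.pre = 25  [terminal]
8. n4.sig = 23  [terminal]
9. n5.sig = 14  [terminal]
10. n2.val = 21  [a₁.sig + 7]
11. n2.key = 0  [c.pre * 3 - 75]
12. n2.fin = 16  [a₁.sig + 2]
13. n6.idx = 4  [C.key + 4]
14. n6.depth = true  [C.fin > 15]
15. n7.sig = -5  [terminal]
16. n8.idx = "yu"  [terminal]
17. n6.sig = false  [D.depth == false]
18. n1.depth = true  [C.key > -1]
19. n1.ok = 7  [C.val - 14]
20. n9.wid = true  [S₀.wid == false]
21. n9.mk = false  [not S₀.mk]
22. n9.tag = "kz"  ["kz"]
23. n10.sig = -5  [terminal]
24. n9.idx = 3  [len(S.tag) + 1]
25. n11.idx = 9  [B.ok * 2 - 5]
26. n11.depth = true  [S₀.wid == false]
27. n12.pre = 7  [terminal]
28. n13.idx = "qr"  [terminal]
29. n14.idx = 25  [len(b.idx) + 23]
30. n14.depth = false  [D₀.idx > 9]
31. n15.pre = 12  [terminal]
32. n14.sig = true  [D.depth == false]
33. n11.sig = false  [D₀.depth == false]
34. n0.idx = 27  [(if S₀.wid then S₁.idx else B.ok) + 20]

27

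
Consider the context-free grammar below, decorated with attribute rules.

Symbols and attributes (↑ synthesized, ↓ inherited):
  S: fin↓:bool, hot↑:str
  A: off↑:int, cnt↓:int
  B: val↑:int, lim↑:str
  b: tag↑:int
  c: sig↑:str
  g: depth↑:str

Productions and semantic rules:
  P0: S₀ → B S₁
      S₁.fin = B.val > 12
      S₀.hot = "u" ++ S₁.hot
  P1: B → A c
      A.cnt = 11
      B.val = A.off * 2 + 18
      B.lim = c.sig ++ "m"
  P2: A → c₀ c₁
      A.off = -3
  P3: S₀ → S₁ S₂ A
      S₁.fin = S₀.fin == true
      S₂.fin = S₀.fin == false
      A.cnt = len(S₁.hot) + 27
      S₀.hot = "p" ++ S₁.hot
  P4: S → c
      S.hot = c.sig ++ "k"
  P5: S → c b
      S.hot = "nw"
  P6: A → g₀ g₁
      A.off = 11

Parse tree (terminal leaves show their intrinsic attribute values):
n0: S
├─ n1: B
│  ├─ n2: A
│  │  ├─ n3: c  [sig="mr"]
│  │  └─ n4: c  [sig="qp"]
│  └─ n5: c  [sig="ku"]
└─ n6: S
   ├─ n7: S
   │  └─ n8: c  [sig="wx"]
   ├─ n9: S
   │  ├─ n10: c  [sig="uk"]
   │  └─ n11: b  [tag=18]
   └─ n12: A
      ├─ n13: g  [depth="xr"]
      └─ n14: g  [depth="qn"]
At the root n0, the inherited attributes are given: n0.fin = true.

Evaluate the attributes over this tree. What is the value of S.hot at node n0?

"upwxk"

1. n0.fin = true  [given at root]
2. n2.cnt = 11  [11]
3. n3.sig = "mr"  [terminal]
4. n4.sig = "qp"  [terminal]
5. n2.off = -3  [-3]
6. n5.sig = "ku"  [terminal]
7. n1.val = 12  [A.off * 2 + 18]
8. n1.lim = "kum"  [c.sig ++ "m"]
9. n6.fin = false  [B.val > 12]
10. n7.fin = false  [S₀.fin == true]
11. n8.sig = "wx"  [terminal]
12. n7.hot = "wxk"  [c.sig ++ "k"]
13. n9.fin = true  [S₀.fin == false]
14. n10.sig = "uk"  [terminal]
15. n11.tag = 18  [terminal]
16. n9.hot = "nw"  ["nw"]
17. n12.cnt = 30  [len(S₁.hot) + 27]
18. n13.depth = "xr"  [terminal]
19. n14.depth = "qn"  [terminal]
20. n12.off = 11  [11]
21. n6.hot = "pwxk"  ["p" ++ S₁.hot]
22. n0.hot = "upwxk"  ["u" ++ S₁.hot]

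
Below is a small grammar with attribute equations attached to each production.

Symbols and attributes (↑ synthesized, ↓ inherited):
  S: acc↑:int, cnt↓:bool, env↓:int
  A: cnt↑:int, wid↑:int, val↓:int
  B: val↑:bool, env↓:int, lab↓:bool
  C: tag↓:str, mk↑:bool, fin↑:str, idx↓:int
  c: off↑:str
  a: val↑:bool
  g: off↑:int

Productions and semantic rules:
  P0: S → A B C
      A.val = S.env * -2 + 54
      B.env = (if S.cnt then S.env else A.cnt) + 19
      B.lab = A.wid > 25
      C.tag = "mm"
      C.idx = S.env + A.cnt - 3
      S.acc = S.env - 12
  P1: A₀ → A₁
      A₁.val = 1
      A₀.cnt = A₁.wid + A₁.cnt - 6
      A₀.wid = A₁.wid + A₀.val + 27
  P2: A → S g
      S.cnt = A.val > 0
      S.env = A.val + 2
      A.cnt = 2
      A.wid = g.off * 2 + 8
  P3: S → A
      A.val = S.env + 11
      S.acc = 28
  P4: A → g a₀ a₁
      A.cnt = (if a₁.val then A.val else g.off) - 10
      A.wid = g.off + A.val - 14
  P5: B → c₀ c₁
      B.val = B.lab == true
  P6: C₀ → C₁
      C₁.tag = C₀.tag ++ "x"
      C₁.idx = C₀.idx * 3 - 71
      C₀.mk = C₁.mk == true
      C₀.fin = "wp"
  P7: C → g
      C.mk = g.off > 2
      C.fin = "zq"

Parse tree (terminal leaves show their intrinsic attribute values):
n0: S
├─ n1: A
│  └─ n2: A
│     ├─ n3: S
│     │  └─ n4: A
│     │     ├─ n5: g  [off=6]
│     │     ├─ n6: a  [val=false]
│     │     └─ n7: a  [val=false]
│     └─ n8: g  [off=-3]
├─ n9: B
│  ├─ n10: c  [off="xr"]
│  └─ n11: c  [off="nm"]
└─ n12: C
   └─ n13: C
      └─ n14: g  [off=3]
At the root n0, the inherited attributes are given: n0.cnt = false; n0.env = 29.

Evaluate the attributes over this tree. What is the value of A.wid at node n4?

6

1. n0.cnt = false  [given at root]
2. n0.env = 29  [given at root]
3. n1.val = -4  [S.env * -2 + 54]
4. n2.val = 1  [1]
5. n3.cnt = true  [A.val > 0]
6. n3.env = 3  [A.val + 2]
7. n4.val = 14  [S.env + 11]
8. n5.off = 6  [terminal]
9. n6.val = false  [terminal]
10. n7.val = false  [terminal]
11. n4.cnt = -4  [(if a₁.val then A.val else g.off) - 10]
12. n4.wid = 6  [g.off + A.val - 14]
13. n3.acc = 28  [28]
14. n8.off = -3  [terminal]
15. n2.cnt = 2  [2]
16. n2.wid = 2  [g.off * 2 + 8]
17. n1.cnt = -2  [A₁.wid + A₁.cnt - 6]
18. n1.wid = 25  [A₁.wid + A₀.val + 27]
19. n9.env = 17  [(if S.cnt then S.env else A.cnt) + 19]
20. n9.lab = false  [A.wid > 25]
21. n10.off = "xr"  [terminal]
22. n11.off = "nm"  [terminal]
23. n9.val = false  [B.lab == true]
24. n12.tag = "mm"  ["mm"]
25. n12.idx = 24  [S.env + A.cnt - 3]
26. n13.tag = "mmx"  [C₀.tag ++ "x"]
27. n13.idx = 1  [C₀.idx * 3 - 71]
28. n14.off = 3  [terminal]
29. n13.mk = true  [g.off > 2]
30. n13.fin = "zq"  ["zq"]
31. n12.mk = true  [C₁.mk == true]
32. n12.fin = "wp"  ["wp"]
33. n0.acc = 17  [S.env - 12]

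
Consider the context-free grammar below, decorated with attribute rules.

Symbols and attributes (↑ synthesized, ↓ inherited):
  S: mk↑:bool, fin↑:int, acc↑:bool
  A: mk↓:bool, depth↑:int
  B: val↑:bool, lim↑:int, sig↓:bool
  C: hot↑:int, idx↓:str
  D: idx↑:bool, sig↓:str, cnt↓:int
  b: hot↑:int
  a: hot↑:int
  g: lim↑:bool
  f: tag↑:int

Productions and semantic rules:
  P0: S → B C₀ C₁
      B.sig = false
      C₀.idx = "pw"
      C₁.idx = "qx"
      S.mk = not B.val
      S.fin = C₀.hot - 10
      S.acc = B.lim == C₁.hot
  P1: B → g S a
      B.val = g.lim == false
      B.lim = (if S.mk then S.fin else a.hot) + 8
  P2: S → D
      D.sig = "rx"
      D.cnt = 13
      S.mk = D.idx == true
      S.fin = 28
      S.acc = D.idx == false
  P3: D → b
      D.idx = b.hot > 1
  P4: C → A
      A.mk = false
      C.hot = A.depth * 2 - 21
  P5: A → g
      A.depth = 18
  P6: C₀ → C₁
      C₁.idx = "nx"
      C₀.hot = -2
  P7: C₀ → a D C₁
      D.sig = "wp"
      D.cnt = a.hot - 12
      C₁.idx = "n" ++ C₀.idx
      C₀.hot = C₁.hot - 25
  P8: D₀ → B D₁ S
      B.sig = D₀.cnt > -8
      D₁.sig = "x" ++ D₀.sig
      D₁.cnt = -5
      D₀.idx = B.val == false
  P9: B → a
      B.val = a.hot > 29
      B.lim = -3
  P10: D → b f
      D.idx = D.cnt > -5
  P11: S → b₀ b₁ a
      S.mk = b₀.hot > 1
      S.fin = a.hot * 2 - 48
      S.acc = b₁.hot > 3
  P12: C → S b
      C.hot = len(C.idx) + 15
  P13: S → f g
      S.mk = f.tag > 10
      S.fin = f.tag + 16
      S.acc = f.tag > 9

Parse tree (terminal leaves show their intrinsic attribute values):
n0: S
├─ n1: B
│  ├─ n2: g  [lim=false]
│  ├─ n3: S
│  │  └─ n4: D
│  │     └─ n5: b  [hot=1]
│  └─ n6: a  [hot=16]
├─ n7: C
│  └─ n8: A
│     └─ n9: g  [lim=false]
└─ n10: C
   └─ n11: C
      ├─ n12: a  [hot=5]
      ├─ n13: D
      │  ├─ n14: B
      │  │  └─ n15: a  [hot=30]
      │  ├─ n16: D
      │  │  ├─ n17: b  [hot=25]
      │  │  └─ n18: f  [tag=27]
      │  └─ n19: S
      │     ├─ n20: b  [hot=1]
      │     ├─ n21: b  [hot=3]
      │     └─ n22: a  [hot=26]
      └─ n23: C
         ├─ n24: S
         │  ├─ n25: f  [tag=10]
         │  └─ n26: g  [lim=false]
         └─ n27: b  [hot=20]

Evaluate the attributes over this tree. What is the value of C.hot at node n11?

-7

1. n1.sig = false  [false]
2. n2.lim = false  [terminal]
3. n4.sig = "rx"  ["rx"]
4. n4.cnt = 13  [13]
5. n5.hot = 1  [terminal]
6. n4.idx = false  [b.hot > 1]
7. n3.mk = false  [D.idx == true]
8. n3.fin = 28  [28]
9. n3.acc = true  [D.idx == false]
10. n6.hot = 16  [terminal]
11. n1.val = true  [g.lim == false]
12. n1.lim = 24  [(if S.mk then S.fin else a.hot) + 8]
13. n7.idx = "pw"  ["pw"]
14. n8.mk = false  [false]
15. n9.lim = false  [terminal]
16. n8.depth = 18  [18]
17. n7.hot = 15  [A.depth * 2 - 21]
18. n10.idx = "qx"  ["qx"]
19. n11.idx = "nx"  ["nx"]
20. n12.hot = 5  [terminal]
21. n13.sig = "wp"  ["wp"]
22. n13.cnt = -7  [a.hot - 12]
23. n14.sig = true  [D₀.cnt > -8]
24. n15.hot = 30  [terminal]
25. n14.val = true  [a.hot > 29]
26. n14.lim = -3  [-3]
27. n16.sig = "xwp"  ["x" ++ D₀.sig]
28. n16.cnt = -5  [-5]
29. n17.hot = 25  [terminal]
30. n18.tag = 27  [terminal]
31. n16.idx = false  [D.cnt > -5]
32. n20.hot = 1  [terminal]
33. n21.hot = 3  [terminal]
34. n22.hot = 26  [terminal]
35. n19.mk = false  [b₀.hot > 1]
36. n19.fin = 4  [a.hot * 2 - 48]
37. n19.acc = false  [b₁.hot > 3]
38. n13.idx = false  [B.val == false]
39. n23.idx = "nnx"  ["n" ++ C₀.idx]
40. n25.tag = 10  [terminal]
41. n26.lim = false  [terminal]
42. n24.mk = false  [f.tag > 10]
43. n24.fin = 26  [f.tag + 16]
44. n24.acc = true  [f.tag > 9]
45. n27.hot = 20  [terminal]
46. n23.hot = 18  [len(C.idx) + 15]
47. n11.hot = -7  [C₁.hot - 25]
48. n10.hot = -2  [-2]
49. n0.mk = false  [not B.val]
50. n0.fin = 5  [C₀.hot - 10]
51. n0.acc = false  [B.lim == C₁.hot]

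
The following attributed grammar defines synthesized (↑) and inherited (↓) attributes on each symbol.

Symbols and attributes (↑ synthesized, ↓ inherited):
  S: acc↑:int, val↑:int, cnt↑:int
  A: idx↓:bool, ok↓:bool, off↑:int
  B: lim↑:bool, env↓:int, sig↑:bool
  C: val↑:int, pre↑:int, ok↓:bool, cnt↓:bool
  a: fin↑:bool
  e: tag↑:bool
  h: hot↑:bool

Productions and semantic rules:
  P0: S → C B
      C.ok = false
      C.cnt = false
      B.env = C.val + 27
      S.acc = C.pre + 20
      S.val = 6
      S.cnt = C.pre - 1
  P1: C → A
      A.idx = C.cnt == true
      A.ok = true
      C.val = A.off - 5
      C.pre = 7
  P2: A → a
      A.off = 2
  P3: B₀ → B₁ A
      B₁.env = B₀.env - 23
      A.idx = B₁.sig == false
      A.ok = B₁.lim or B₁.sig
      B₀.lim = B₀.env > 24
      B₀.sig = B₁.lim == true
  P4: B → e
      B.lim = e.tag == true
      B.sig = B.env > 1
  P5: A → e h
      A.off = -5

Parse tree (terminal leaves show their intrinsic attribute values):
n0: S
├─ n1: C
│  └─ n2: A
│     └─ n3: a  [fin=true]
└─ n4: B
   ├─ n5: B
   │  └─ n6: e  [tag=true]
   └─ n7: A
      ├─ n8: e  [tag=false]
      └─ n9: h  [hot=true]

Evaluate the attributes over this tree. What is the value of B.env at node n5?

1

1. n1.ok = false  [false]
2. n1.cnt = false  [false]
3. n2.idx = false  [C.cnt == true]
4. n2.ok = true  [true]
5. n3.fin = true  [terminal]
6. n2.off = 2  [2]
7. n1.val = -3  [A.off - 5]
8. n1.pre = 7  [7]
9. n4.env = 24  [C.val + 27]
10. n5.env = 1  [B₀.env - 23]
11. n6.tag = true  [terminal]
12. n5.lim = true  [e.tag == true]
13. n5.sig = false  [B.env > 1]
14. n7.idx = true  [B₁.sig == false]
15. n7.ok = true  [B₁.lim or B₁.sig]
16. n8.tag = false  [terminal]
17. n9.hot = true  [terminal]
18. n7.off = -5  [-5]
19. n4.lim = false  [B₀.env > 24]
20. n4.sig = true  [B₁.lim == true]
21. n0.acc = 27  [C.pre + 20]
22. n0.val = 6  [6]
23. n0.cnt = 6  [C.pre - 1]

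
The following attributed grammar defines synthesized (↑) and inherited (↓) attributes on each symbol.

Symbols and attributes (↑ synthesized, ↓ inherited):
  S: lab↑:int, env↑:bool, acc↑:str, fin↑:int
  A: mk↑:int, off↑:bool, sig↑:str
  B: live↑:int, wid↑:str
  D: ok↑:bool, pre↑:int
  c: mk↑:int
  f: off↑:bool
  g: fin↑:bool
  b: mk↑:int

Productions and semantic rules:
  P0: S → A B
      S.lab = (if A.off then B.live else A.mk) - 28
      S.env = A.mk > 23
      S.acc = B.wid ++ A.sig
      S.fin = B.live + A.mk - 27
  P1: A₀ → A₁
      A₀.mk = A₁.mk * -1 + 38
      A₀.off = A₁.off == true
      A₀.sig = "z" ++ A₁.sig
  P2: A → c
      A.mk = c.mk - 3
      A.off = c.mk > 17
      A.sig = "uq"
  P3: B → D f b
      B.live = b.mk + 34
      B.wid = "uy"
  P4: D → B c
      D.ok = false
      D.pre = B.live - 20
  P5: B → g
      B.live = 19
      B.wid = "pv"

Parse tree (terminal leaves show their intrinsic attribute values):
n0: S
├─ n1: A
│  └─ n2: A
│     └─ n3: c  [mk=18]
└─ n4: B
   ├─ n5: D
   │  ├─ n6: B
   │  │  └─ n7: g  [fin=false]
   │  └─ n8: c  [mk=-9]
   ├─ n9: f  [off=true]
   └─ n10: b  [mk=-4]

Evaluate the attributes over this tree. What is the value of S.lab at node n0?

2

1. n3.mk = 18  [terminal]
2. n2.mk = 15  [c.mk - 3]
3. n2.off = true  [c.mk > 17]
4. n2.sig = "uq"  ["uq"]
5. n1.mk = 23  [A₁.mk * -1 + 38]
6. n1.off = true  [A₁.off == true]
7. n1.sig = "zuq"  ["z" ++ A₁.sig]
8. n7.fin = false  [terminal]
9. n6.live = 19  [19]
10. n6.wid = "pv"  ["pv"]
11. n8.mk = -9  [terminal]
12. n5.ok = false  [false]
13. n5.pre = -1  [B.live - 20]
14. n9.off = true  [terminal]
15. n10.mk = -4  [terminal]
16. n4.live = 30  [b.mk + 34]
17. n4.wid = "uy"  ["uy"]
18. n0.lab = 2  [(if A.off then B.live else A.mk) - 28]
19. n0.env = false  [A.mk > 23]
20. n0.acc = "uyzuq"  [B.wid ++ A.sig]
21. n0.fin = 26  [B.live + A.mk - 27]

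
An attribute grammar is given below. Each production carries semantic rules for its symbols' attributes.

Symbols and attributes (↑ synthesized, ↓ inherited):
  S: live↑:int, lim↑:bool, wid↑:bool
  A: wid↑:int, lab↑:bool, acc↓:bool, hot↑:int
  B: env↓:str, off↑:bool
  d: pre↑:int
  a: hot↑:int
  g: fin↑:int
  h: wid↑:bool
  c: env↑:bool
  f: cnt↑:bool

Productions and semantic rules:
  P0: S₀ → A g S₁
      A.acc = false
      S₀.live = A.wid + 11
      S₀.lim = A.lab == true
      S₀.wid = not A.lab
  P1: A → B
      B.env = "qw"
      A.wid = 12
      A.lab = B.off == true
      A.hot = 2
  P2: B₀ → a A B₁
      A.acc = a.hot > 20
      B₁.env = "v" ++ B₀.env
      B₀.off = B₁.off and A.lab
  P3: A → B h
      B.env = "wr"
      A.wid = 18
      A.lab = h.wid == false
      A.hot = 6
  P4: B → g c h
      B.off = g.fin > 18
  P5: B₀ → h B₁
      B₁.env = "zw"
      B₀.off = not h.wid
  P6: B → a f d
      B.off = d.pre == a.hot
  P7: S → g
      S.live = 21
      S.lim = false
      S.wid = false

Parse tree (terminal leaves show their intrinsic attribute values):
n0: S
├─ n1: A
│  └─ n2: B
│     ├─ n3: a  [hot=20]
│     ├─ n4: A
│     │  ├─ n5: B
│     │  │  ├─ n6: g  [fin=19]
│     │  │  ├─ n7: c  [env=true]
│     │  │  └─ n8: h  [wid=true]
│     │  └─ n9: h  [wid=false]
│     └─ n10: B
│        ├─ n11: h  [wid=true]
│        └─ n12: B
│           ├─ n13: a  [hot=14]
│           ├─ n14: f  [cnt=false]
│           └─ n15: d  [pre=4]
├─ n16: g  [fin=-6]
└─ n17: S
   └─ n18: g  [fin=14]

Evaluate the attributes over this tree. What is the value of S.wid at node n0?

1. n1.acc = false  [false]
2. n2.env = "qw"  ["qw"]
3. n3.hot = 20  [terminal]
4. n4.acc = false  [a.hot > 20]
5. n5.env = "wr"  ["wr"]
6. n6.fin = 19  [terminal]
7. n7.env = true  [terminal]
8. n8.wid = true  [terminal]
9. n5.off = true  [g.fin > 18]
10. n9.wid = false  [terminal]
11. n4.wid = 18  [18]
12. n4.lab = true  [h.wid == false]
13. n4.hot = 6  [6]
14. n10.env = "vqw"  ["v" ++ B₀.env]
15. n11.wid = true  [terminal]
16. n12.env = "zw"  ["zw"]
17. n13.hot = 14  [terminal]
18. n14.cnt = false  [terminal]
19. n15.pre = 4  [terminal]
20. n12.off = false  [d.pre == a.hot]
21. n10.off = false  [not h.wid]
22. n2.off = false  [B₁.off and A.lab]
23. n1.wid = 12  [12]
24. n1.lab = false  [B.off == true]
25. n1.hot = 2  [2]
26. n16.fin = -6  [terminal]
27. n18.fin = 14  [terminal]
28. n17.live = 21  [21]
29. n17.lim = false  [false]
30. n17.wid = false  [false]
31. n0.live = 23  [A.wid + 11]
32. n0.lim = false  [A.lab == true]
33. n0.wid = true  [not A.lab]

true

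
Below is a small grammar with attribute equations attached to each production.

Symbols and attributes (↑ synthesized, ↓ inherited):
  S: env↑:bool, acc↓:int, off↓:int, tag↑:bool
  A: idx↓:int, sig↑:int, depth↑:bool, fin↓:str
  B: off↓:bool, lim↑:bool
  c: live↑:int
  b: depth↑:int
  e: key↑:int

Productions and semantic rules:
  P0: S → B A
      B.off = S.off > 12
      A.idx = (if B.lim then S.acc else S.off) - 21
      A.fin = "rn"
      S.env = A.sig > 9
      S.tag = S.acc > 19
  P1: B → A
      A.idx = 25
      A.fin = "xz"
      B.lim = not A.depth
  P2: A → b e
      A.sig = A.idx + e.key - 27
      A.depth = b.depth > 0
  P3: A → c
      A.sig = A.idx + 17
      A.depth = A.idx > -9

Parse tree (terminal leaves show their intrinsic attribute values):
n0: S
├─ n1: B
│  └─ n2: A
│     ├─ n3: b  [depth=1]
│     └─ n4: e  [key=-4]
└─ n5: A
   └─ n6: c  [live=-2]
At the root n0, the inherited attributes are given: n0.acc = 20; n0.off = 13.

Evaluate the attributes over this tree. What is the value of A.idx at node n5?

1. n0.acc = 20  [given at root]
2. n0.off = 13  [given at root]
3. n1.off = true  [S.off > 12]
4. n2.idx = 25  [25]
5. n2.fin = "xz"  ["xz"]
6. n3.depth = 1  [terminal]
7. n4.key = -4  [terminal]
8. n2.sig = -6  [A.idx + e.key - 27]
9. n2.depth = true  [b.depth > 0]
10. n1.lim = false  [not A.depth]
11. n5.idx = -8  [(if B.lim then S.acc else S.off) - 21]
12. n5.fin = "rn"  ["rn"]
13. n6.live = -2  [terminal]
14. n5.sig = 9  [A.idx + 17]
15. n5.depth = true  [A.idx > -9]
16. n0.env = false  [A.sig > 9]
17. n0.tag = true  [S.acc > 19]

-8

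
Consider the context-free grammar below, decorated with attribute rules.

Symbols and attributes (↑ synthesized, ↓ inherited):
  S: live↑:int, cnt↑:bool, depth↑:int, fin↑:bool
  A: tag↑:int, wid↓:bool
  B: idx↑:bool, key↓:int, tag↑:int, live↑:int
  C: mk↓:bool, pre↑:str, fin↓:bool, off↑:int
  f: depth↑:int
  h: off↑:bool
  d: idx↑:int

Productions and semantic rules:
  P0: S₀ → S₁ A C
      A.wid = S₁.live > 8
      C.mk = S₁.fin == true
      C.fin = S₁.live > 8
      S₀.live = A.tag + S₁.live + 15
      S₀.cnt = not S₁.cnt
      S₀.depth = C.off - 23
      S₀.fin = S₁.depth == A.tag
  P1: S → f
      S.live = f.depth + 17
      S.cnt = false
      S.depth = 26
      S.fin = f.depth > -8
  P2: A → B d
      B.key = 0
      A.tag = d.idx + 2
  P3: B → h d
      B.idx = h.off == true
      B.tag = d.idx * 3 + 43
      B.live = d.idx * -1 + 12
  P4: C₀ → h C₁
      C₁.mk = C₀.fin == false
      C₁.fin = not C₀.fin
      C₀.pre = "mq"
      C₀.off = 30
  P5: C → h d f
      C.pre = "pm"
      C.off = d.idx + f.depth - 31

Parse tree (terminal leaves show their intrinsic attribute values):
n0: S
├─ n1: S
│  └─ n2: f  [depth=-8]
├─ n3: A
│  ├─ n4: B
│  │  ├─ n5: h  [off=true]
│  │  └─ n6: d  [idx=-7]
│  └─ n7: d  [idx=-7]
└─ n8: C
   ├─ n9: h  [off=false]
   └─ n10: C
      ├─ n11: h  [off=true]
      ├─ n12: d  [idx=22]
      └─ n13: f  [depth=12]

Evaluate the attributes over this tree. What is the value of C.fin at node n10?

1. n2.depth = -8  [terminal]
2. n1.live = 9  [f.depth + 17]
3. n1.cnt = false  [false]
4. n1.depth = 26  [26]
5. n1.fin = false  [f.depth > -8]
6. n3.wid = true  [S₁.live > 8]
7. n4.key = 0  [0]
8. n5.off = true  [terminal]
9. n6.idx = -7  [terminal]
10. n4.idx = true  [h.off == true]
11. n4.tag = 22  [d.idx * 3 + 43]
12. n4.live = 19  [d.idx * -1 + 12]
13. n7.idx = -7  [terminal]
14. n3.tag = -5  [d.idx + 2]
15. n8.mk = false  [S₁.fin == true]
16. n8.fin = true  [S₁.live > 8]
17. n9.off = false  [terminal]
18. n10.mk = false  [C₀.fin == false]
19. n10.fin = false  [not C₀.fin]
20. n11.off = true  [terminal]
21. n12.idx = 22  [terminal]
22. n13.depth = 12  [terminal]
23. n10.pre = "pm"  ["pm"]
24. n10.off = 3  [d.idx + f.depth - 31]
25. n8.pre = "mq"  ["mq"]
26. n8.off = 30  [30]
27. n0.live = 19  [A.tag + S₁.live + 15]
28. n0.cnt = true  [not S₁.cnt]
29. n0.depth = 7  [C.off - 23]
30. n0.fin = false  [S₁.depth == A.tag]

false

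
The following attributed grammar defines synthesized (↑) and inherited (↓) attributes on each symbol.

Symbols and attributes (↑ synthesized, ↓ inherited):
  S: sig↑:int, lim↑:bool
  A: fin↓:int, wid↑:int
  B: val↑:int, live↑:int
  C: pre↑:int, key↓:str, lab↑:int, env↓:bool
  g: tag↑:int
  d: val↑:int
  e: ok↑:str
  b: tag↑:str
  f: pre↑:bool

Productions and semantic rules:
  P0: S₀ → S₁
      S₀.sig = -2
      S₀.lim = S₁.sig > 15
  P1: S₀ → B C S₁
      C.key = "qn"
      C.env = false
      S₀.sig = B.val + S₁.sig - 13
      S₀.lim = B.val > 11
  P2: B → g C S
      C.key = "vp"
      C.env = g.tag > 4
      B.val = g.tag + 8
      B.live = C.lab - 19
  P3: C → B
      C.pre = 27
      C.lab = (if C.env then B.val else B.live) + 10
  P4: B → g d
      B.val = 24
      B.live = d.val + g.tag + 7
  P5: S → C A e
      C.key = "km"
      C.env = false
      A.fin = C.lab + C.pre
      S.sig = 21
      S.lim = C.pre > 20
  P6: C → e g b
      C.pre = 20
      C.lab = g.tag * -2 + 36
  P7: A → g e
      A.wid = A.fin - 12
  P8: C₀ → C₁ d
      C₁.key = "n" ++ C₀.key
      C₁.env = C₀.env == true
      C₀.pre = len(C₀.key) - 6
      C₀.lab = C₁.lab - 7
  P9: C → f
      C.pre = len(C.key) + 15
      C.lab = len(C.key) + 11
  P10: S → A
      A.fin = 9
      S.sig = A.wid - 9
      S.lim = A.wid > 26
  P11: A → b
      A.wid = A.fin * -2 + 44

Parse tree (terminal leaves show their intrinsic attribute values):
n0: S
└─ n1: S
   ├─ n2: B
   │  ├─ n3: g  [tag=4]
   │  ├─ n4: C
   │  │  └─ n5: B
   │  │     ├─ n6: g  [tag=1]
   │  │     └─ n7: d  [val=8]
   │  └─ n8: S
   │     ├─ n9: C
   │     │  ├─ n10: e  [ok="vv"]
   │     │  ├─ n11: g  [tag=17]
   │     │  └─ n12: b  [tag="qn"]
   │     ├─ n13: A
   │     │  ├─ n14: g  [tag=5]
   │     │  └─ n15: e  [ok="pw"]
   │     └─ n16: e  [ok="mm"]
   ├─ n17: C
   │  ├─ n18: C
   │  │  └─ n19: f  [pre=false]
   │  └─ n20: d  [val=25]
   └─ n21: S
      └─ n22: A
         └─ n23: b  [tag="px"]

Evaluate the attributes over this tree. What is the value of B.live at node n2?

1. n3.tag = 4  [terminal]
2. n4.key = "vp"  ["vp"]
3. n4.env = false  [g.tag > 4]
4. n6.tag = 1  [terminal]
5. n7.val = 8  [terminal]
6. n5.val = 24  [24]
7. n5.live = 16  [d.val + g.tag + 7]
8. n4.pre = 27  [27]
9. n4.lab = 26  [(if C.env then B.val else B.live) + 10]
10. n9.key = "km"  ["km"]
11. n9.env = false  [false]
12. n10.ok = "vv"  [terminal]
13. n11.tag = 17  [terminal]
14. n12.tag = "qn"  [terminal]
15. n9.pre = 20  [20]
16. n9.lab = 2  [g.tag * -2 + 36]
17. n13.fin = 22  [C.lab + C.pre]
18. n14.tag = 5  [terminal]
19. n15.ok = "pw"  [terminal]
20. n13.wid = 10  [A.fin - 12]
21. n16.ok = "mm"  [terminal]
22. n8.sig = 21  [21]
23. n8.lim = false  [C.pre > 20]
24. n2.val = 12  [g.tag + 8]
25. n2.live = 7  [C.lab - 19]
26. n17.key = "qn"  ["qn"]
27. n17.env = false  [false]
28. n18.key = "nqn"  ["n" ++ C₀.key]
29. n18.env = false  [C₀.env == true]
30. n19.pre = false  [terminal]
31. n18.pre = 18  [len(C.key) + 15]
32. n18.lab = 14  [len(C.key) + 11]
33. n20.val = 25  [terminal]
34. n17.pre = -4  [len(C₀.key) - 6]
35. n17.lab = 7  [C₁.lab - 7]
36. n22.fin = 9  [9]
37. n23.tag = "px"  [terminal]
38. n22.wid = 26  [A.fin * -2 + 44]
39. n21.sig = 17  [A.wid - 9]
40. n21.lim = false  [A.wid > 26]
41. n1.sig = 16  [B.val + S₁.sig - 13]
42. n1.lim = true  [B.val > 11]
43. n0.sig = -2  [-2]
44. n0.lim = true  [S₁.sig > 15]

7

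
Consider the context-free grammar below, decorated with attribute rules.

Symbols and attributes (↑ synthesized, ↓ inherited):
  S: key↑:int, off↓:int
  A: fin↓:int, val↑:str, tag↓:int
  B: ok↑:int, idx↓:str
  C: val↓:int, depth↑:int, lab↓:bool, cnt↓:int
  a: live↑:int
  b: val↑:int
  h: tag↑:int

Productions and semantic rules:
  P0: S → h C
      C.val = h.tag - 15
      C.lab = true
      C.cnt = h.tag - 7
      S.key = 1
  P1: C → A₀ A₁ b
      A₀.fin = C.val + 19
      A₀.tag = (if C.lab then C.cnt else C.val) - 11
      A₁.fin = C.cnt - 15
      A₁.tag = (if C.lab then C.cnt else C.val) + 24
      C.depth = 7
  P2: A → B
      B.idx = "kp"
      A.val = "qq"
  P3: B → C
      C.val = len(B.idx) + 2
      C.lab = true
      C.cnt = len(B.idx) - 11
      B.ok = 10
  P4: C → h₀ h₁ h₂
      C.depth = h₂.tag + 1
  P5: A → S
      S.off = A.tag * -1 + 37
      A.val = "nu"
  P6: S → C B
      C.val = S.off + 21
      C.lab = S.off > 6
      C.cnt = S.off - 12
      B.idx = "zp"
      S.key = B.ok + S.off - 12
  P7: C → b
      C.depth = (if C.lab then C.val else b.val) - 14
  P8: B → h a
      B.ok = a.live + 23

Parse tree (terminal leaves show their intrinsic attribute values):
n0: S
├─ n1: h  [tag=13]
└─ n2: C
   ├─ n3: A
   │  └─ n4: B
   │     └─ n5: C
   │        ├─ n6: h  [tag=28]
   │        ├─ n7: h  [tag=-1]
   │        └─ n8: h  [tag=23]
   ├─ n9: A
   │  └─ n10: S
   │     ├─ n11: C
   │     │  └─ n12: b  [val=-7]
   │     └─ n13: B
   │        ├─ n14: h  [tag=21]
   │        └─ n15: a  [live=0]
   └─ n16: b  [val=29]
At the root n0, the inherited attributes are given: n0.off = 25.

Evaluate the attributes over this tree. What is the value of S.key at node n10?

1. n0.off = 25  [given at root]
2. n1.tag = 13  [terminal]
3. n2.val = -2  [h.tag - 15]
4. n2.lab = true  [true]
5. n2.cnt = 6  [h.tag - 7]
6. n3.fin = 17  [C.val + 19]
7. n3.tag = -5  [(if C.lab then C.cnt else C.val) - 11]
8. n4.idx = "kp"  ["kp"]
9. n5.val = 4  [len(B.idx) + 2]
10. n5.lab = true  [true]
11. n5.cnt = -9  [len(B.idx) - 11]
12. n6.tag = 28  [terminal]
13. n7.tag = -1  [terminal]
14. n8.tag = 23  [terminal]
15. n5.depth = 24  [h₂.tag + 1]
16. n4.ok = 10  [10]
17. n3.val = "qq"  ["qq"]
18. n9.fin = -9  [C.cnt - 15]
19. n9.tag = 30  [(if C.lab then C.cnt else C.val) + 24]
20. n10.off = 7  [A.tag * -1 + 37]
21. n11.val = 28  [S.off + 21]
22. n11.lab = true  [S.off > 6]
23. n11.cnt = -5  [S.off - 12]
24. n12.val = -7  [terminal]
25. n11.depth = 14  [(if C.lab then C.val else b.val) - 14]
26. n13.idx = "zp"  ["zp"]
27. n14.tag = 21  [terminal]
28. n15.live = 0  [terminal]
29. n13.ok = 23  [a.live + 23]
30. n10.key = 18  [B.ok + S.off - 12]
31. n9.val = "nu"  ["nu"]
32. n16.val = 29  [terminal]
33. n2.depth = 7  [7]
34. n0.key = 1  [1]

18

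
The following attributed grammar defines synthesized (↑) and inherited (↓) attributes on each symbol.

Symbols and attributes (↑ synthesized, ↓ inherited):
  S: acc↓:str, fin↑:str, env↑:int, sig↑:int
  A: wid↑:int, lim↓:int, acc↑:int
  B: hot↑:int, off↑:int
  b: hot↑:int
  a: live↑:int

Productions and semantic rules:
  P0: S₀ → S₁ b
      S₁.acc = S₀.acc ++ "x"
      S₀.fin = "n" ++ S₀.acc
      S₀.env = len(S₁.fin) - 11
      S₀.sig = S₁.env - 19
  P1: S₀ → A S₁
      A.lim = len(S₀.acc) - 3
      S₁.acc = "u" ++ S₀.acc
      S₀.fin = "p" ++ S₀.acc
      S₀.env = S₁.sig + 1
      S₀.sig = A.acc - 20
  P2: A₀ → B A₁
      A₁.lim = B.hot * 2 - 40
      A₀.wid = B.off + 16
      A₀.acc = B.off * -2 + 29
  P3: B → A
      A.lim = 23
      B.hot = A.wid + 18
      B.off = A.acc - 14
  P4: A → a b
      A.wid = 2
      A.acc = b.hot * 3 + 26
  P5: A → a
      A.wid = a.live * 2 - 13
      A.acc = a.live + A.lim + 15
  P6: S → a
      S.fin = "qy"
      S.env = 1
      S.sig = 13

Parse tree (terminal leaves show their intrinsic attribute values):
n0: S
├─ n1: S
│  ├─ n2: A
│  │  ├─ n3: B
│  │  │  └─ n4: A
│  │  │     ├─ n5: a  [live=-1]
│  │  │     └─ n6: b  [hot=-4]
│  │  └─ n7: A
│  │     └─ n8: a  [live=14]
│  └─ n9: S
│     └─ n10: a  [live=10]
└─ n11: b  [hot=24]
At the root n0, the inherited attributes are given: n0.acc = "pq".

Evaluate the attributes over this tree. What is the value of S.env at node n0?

1. n0.acc = "pq"  [given at root]
2. n1.acc = "pqx"  [S₀.acc ++ "x"]
3. n2.lim = 0  [len(S₀.acc) - 3]
4. n4.lim = 23  [23]
5. n5.live = -1  [terminal]
6. n6.hot = -4  [terminal]
7. n4.wid = 2  [2]
8. n4.acc = 14  [b.hot * 3 + 26]
9. n3.hot = 20  [A.wid + 18]
10. n3.off = 0  [A.acc - 14]
11. n7.lim = 0  [B.hot * 2 - 40]
12. n8.live = 14  [terminal]
13. n7.wid = 15  [a.live * 2 - 13]
14. n7.acc = 29  [a.live + A.lim + 15]
15. n2.wid = 16  [B.off + 16]
16. n2.acc = 29  [B.off * -2 + 29]
17. n9.acc = "upqx"  ["u" ++ S₀.acc]
18. n10.live = 10  [terminal]
19. n9.fin = "qy"  ["qy"]
20. n9.env = 1  [1]
21. n9.sig = 13  [13]
22. n1.fin = "ppqx"  ["p" ++ S₀.acc]
23. n1.env = 14  [S₁.sig + 1]
24. n1.sig = 9  [A.acc - 20]
25. n11.hot = 24  [terminal]
26. n0.fin = "npq"  ["n" ++ S₀.acc]
27. n0.env = -7  [len(S₁.fin) - 11]
28. n0.sig = -5  [S₁.env - 19]

-7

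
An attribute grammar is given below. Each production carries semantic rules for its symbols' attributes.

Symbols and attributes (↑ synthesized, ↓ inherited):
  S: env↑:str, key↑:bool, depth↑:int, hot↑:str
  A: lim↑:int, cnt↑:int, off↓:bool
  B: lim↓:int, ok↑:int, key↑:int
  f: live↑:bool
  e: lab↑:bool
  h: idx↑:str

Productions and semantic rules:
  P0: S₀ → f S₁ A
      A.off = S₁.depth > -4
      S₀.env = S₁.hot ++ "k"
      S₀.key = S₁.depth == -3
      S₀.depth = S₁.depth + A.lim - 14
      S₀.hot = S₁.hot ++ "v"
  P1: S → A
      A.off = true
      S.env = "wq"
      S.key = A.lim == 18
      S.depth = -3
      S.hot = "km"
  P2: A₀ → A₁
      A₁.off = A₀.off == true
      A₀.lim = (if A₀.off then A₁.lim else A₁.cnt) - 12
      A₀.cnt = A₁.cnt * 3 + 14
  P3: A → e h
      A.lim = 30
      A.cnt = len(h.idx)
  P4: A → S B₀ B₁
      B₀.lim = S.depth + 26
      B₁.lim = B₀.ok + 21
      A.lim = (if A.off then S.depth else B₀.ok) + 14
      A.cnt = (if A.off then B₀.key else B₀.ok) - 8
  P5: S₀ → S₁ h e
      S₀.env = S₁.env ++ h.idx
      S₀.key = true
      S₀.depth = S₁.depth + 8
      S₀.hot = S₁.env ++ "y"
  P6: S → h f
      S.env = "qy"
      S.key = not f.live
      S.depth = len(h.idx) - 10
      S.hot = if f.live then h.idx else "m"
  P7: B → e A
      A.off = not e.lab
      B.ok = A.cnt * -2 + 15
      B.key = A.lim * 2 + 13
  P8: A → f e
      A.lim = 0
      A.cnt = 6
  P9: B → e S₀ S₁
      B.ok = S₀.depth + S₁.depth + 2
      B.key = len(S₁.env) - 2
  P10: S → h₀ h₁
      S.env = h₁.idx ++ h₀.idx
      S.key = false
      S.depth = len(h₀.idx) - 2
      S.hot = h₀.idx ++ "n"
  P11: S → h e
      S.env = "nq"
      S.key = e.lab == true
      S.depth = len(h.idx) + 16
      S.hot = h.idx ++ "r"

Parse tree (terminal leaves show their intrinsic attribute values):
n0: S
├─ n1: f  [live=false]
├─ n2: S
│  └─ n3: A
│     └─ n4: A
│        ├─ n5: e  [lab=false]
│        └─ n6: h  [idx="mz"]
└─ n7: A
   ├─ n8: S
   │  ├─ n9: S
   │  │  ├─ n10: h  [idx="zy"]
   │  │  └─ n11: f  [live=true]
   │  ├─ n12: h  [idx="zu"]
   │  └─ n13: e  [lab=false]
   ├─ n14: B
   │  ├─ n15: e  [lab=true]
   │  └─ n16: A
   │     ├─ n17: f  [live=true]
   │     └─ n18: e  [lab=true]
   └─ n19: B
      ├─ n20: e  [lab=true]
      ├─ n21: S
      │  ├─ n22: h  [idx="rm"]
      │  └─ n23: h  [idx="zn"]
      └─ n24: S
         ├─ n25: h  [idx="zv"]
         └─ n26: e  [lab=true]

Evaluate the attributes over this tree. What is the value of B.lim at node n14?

26

1. n1.live = false  [terminal]
2. n3.off = true  [true]
3. n4.off = true  [A₀.off == true]
4. n5.lab = false  [terminal]
5. n6.idx = "mz"  [terminal]
6. n4.lim = 30  [30]
7. n4.cnt = 2  [len(h.idx)]
8. n3.lim = 18  [(if A₀.off then A₁.lim else A₁.cnt) - 12]
9. n3.cnt = 20  [A₁.cnt * 3 + 14]
10. n2.env = "wq"  ["wq"]
11. n2.key = true  [A.lim == 18]
12. n2.depth = -3  [-3]
13. n2.hot = "km"  ["km"]
14. n7.off = true  [S₁.depth > -4]
15. n10.idx = "zy"  [terminal]
16. n11.live = true  [terminal]
17. n9.env = "qy"  ["qy"]
18. n9.key = false  [not f.live]
19. n9.depth = -8  [len(h.idx) - 10]
20. n9.hot = "zy"  [if f.live then h.idx else "m"]
21. n12.idx = "zu"  [terminal]
22. n13.lab = false  [terminal]
23. n8.env = "qyzu"  [S₁.env ++ h.idx]
24. n8.key = true  [true]
25. n8.depth = 0  [S₁.depth + 8]
26. n8.hot = "qyy"  [S₁.env ++ "y"]
27. n14.lim = 26  [S.depth + 26]
28. n15.lab = true  [terminal]
29. n16.off = false  [not e.lab]
30. n17.live = true  [terminal]
31. n18.lab = true  [terminal]
32. n16.lim = 0  [0]
33. n16.cnt = 6  [6]
34. n14.ok = 3  [A.cnt * -2 + 15]
35. n14.key = 13  [A.lim * 2 + 13]
36. n19.lim = 24  [B₀.ok + 21]
37. n20.lab = true  [terminal]
38. n22.idx = "rm"  [terminal]
39. n23.idx = "zn"  [terminal]
40. n21.env = "znrm"  [h₁.idx ++ h₀.idx]
41. n21.key = false  [false]
42. n21.depth = 0  [len(h₀.idx) - 2]
43. n21.hot = "rmn"  [h₀.idx ++ "n"]
44. n25.idx = "zv"  [terminal]
45. n26.lab = true  [terminal]
46. n24.env = "nq"  ["nq"]
47. n24.key = true  [e.lab == true]
48. n24.depth = 18  [len(h.idx) + 16]
49. n24.hot = "zvr"  [h.idx ++ "r"]
50. n19.ok = 20  [S₀.depth + S₁.depth + 2]
51. n19.key = 0  [len(S₁.env) - 2]
52. n7.lim = 14  [(if A.off then S.depth else B₀.ok) + 14]
53. n7.cnt = 5  [(if A.off then B₀.key else B₀.ok) - 8]
54. n0.env = "kmk"  [S₁.hot ++ "k"]
55. n0.key = true  [S₁.depth == -3]
56. n0.depth = -3  [S₁.depth + A.lim - 14]
57. n0.hot = "kmv"  [S₁.hot ++ "v"]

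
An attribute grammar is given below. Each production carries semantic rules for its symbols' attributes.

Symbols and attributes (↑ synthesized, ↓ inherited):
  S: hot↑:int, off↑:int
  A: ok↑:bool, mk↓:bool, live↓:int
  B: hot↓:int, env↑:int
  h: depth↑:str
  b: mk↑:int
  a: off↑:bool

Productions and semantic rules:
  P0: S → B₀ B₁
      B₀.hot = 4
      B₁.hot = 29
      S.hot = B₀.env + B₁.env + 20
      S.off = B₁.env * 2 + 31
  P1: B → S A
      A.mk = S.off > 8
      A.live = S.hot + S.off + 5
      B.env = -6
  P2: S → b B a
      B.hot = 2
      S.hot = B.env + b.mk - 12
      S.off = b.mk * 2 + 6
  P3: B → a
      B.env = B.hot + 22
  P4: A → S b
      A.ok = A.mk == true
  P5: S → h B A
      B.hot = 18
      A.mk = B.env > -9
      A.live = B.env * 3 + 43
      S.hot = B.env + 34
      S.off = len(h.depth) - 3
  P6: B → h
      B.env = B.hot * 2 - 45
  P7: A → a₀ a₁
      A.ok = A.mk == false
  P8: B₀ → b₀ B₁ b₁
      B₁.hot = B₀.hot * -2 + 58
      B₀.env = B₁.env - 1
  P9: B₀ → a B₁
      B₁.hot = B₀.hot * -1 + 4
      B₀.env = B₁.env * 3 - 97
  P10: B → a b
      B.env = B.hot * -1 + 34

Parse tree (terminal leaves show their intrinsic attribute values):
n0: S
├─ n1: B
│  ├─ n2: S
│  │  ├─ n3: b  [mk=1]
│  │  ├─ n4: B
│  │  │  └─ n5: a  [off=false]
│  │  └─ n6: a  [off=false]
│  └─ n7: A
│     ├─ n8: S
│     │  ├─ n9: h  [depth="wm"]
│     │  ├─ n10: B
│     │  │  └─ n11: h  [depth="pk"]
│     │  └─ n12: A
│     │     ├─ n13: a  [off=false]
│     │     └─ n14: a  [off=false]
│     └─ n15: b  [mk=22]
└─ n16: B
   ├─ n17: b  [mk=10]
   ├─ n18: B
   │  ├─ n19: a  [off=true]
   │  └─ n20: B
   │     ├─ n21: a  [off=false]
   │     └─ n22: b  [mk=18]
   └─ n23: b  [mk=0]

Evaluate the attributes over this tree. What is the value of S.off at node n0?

15

1. n1.hot = 4  [4]
2. n3.mk = 1  [terminal]
3. n4.hot = 2  [2]
4. n5.off = false  [terminal]
5. n4.env = 24  [B.hot + 22]
6. n6.off = false  [terminal]
7. n2.hot = 13  [B.env + b.mk - 12]
8. n2.off = 8  [b.mk * 2 + 6]
9. n7.mk = false  [S.off > 8]
10. n7.live = 26  [S.hot + S.off + 5]
11. n9.depth = "wm"  [terminal]
12. n10.hot = 18  [18]
13. n11.depth = "pk"  [terminal]
14. n10.env = -9  [B.hot * 2 - 45]
15. n12.mk = false  [B.env > -9]
16. n12.live = 16  [B.env * 3 + 43]
17. n13.off = false  [terminal]
18. n14.off = false  [terminal]
19. n12.ok = true  [A.mk == false]
20. n8.hot = 25  [B.env + 34]
21. n8.off = -1  [len(h.depth) - 3]
22. n15.mk = 22  [terminal]
23. n7.ok = false  [A.mk == true]
24. n1.env = -6  [-6]
25. n16.hot = 29  [29]
26. n17.mk = 10  [terminal]
27. n18.hot = 0  [B₀.hot * -2 + 58]
28. n19.off = true  [terminal]
29. n20.hot = 4  [B₀.hot * -1 + 4]
30. n21.off = false  [terminal]
31. n22.mk = 18  [terminal]
32. n20.env = 30  [B.hot * -1 + 34]
33. n18.env = -7  [B₁.env * 3 - 97]
34. n23.mk = 0  [terminal]
35. n16.env = -8  [B₁.env - 1]
36. n0.hot = 6  [B₀.env + B₁.env + 20]
37. n0.off = 15  [B₁.env * 2 + 31]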